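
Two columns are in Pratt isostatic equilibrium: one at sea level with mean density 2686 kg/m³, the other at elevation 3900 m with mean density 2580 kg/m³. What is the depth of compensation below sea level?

94900 m

ρ_ref D = ρ (D + h) → D (ρ_ref − ρ) = ρ h.
D = ρ h/(ρ_ref − ρ) = 2580 × 3900 m/(2686 − 2580) = 94900 m.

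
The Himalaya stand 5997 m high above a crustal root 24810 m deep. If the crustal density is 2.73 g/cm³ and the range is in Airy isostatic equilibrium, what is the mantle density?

3.39 g/cm³

Airy balance: ρ_c h = (ρ_m − ρ_c) r → ρ_m = ρ_c (1 + h/r).
ρ_m = 2.73 × (1 + 5997 m/24810 m) = 3.39 g/cm³.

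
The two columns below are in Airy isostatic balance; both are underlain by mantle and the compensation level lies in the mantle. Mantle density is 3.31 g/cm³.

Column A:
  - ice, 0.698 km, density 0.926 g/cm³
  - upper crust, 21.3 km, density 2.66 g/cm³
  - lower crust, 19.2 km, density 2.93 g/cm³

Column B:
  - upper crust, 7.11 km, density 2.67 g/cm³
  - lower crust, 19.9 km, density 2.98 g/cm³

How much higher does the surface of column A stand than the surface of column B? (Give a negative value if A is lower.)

3.53 km

For any compensation level in the mantle, the mantle terms cancel and isostasy reduces to e = (Σt_A − Σt_B) − (Σ(ρt)_A − Σ(ρt)_B) / ρ_m.
Σt_A = 41.198 km; Σt_B = 27.01 km; Σ(ρt)_A = 113.560348; Σ(ρt)_B = 78.2857 (in km·g/cm³).
e = (41.198 − 27.01) − (113.560348 − 78.2857) / 3.31 = 3.53 km.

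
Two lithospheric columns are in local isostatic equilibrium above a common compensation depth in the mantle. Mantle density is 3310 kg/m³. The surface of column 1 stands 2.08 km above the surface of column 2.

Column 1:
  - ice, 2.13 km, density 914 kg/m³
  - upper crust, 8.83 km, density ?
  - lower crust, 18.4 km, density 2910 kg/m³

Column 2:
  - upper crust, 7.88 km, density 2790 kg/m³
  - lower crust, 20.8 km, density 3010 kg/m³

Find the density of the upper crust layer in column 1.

2770 kg/m³

Take the compensation level at the base of the deeper column (depth z_c below the surface of column 1) and equate Σ ρ_i t_i down to z_c; mantle fills any gap and the z_c terms cancel.
Column 1: 2.13×914 + 8.83×ρ + 18.4×2910 + (z_c − 29.36)×3310
Column 2: 2.08×0 + 7.88×2790 + 20.8×3010 + (z_c − 2.08 − 28.68)×3310
The z_c×3310 term appears on both sides and cancels. Collect the known terms of each column as K = Σ(ρt)_known − 3310 × (depth of known layers): K_1 = 55490.82 − 3310×29.36 = −41690.78; K_2 = 84593.2 − 3310×(2.08 + 28.68) = −17222.4.
Balance: K_1 + 8.83×ρ = K_2, so ρ = (K_2 − K_1)/8.83 = 24468.4/8.83 = 2770 kg/m³.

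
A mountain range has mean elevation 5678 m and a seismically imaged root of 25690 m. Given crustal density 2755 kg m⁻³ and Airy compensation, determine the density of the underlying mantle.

Airy balance: ρ_c h = (ρ_m − ρ_c) r → ρ_m = ρ_c (1 + h/r).
ρ_m = 2755 × (1 + 5678 m/25690 m) = 3360 kg m⁻³.

3360 kg m⁻³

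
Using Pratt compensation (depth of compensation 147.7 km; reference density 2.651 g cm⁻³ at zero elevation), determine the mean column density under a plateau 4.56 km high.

2.57 g cm⁻³

Pratt balance: ρ_ref D = ρ (D + h).
ρ = ρ_ref D/(D + h) = 2.651 × 147.7 km/(147.7 km + 4.56 km) = 2.57 g cm⁻³.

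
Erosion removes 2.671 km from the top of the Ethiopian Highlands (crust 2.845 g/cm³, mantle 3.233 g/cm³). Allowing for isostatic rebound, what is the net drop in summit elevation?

0.321 km

Rebound u = e ρ_c/ρ_m = 2.671 km × 2.845/3.233 = 2.35 km.
Net surface drop = e − u = 2.671 km − 2.35 km = e (ρ_m − ρ_c)/ρ_m = 0.321 km.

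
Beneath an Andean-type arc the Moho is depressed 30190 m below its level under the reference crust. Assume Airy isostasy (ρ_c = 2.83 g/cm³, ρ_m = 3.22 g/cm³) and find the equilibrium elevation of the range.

4160 m

For local isostatic compensation: ρ_c h = (ρ_m − ρ_c) r.
h = r (ρ_m − ρ_c) / ρ_c = 30190 m × (3.22 − 2.83) / 2.83 = 4160 m.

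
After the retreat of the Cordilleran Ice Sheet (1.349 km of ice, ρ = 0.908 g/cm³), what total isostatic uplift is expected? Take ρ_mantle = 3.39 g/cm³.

0.361 km

Removing the load lets mantle flow back in; uplift u satisfies ρ_ice t = ρ_m u.
u = t ρ_ice/ρ_m = 1.349 km × 0.908/3.39 = 0.361 km.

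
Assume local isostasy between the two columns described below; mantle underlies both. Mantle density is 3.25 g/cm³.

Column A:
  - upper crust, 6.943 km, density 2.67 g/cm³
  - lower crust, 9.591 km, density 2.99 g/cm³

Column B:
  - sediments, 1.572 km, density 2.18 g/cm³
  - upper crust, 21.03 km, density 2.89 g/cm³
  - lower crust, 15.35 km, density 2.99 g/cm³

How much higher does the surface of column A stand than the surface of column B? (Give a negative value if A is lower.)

For any compensation level in the mantle, the mantle terms cancel and isostasy reduces to e = (Σt_A − Σt_B) − (Σ(ρt)_A − Σ(ρt)_B) / ρ_m.
Σt_A = 16.534 km; Σt_B = 37.952 km; Σ(ρt)_A = 47.2149; Σ(ρt)_B = 110.10016 (in km·g/cm³).
e = (16.534 − 37.952) − (47.2149 − 110.10016) / 3.25 = −2.07 km.

−2.07 km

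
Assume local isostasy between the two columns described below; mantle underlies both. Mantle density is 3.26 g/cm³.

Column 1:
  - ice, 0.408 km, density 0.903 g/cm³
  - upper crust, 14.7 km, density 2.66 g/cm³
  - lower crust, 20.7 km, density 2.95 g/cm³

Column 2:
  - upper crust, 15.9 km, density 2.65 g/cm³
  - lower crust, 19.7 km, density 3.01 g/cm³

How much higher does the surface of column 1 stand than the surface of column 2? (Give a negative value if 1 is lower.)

For any compensation level in the mantle, the mantle terms cancel and isostasy reduces to e = (Σt_1 − Σt_2) − (Σ(ρt)_1 − Σ(ρt)_2) / ρ_m.
Σt_1 = 35.808 km; Σt_2 = 35.6 km; Σ(ρt)_1 = 100.535424; Σ(ρt)_2 = 101.432 (in km·g/cm³).
e = (35.808 − 35.6) − (100.535424 − 101.432) / 3.26 = 0.483 km.

0.483 km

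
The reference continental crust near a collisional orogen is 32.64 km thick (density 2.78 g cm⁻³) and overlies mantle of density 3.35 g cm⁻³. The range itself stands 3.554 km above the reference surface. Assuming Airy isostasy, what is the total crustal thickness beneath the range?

Root depth r = h ρ_c / (ρ_m − ρ_c) = 3.554 km × 2.78 / 0.57 = 17.33 km.
Total thickness = T + h + r = 32.64 km + 3.554 km + 17.33 km = 53.5 km.

53.5 km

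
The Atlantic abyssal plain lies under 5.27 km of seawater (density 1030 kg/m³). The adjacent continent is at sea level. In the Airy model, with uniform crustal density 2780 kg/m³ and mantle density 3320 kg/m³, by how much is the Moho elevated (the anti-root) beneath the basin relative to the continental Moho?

17.1 km

In Airy isostatic equilibrium: replacing crust with seawater at the top is compensated by replacing crust with mantle at the base: d (ρ_c − ρ_w) = a (ρ_m − ρ_c).
a = d (ρ_c − ρ_w)/(ρ_m − ρ_c) = 5.27 km × 1750/540 = 17.1 km.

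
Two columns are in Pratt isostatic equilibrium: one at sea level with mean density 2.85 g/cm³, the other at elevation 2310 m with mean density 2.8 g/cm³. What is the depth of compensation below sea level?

ρ_ref D = ρ (D + h) → D (ρ_ref − ρ) = ρ h.
D = ρ h/(ρ_ref − ρ) = 2.8 × 2310 m/(2.85 − 2.8) = 129000 m.

129000 m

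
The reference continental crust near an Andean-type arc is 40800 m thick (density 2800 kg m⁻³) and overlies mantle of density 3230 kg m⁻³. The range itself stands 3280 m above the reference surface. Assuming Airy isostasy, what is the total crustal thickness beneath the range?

Root depth r = h ρ_c / (ρ_m − ρ_c) = 3280 m × 2800 / 430 = 21360 m.
Total thickness = T + h + r = 40800 m + 3280 m + 21360 m = 65400 m.

65400 m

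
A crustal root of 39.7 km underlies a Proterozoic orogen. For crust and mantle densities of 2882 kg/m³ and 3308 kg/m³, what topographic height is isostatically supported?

Equating mass per unit area of the two columns: ρ_c h = (ρ_m − ρ_c) r.
h = r (ρ_m − ρ_c) / ρ_c = 39.7 km × (3308 − 2882) / 2882 = 5.87 km.

5.87 km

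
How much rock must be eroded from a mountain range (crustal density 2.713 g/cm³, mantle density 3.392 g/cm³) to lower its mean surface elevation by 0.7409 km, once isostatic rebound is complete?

3.7 km

Net drop Δ = e − u = e − e ρ_c/ρ_m = e (ρ_m − ρ_c)/ρ_m.
e = Δ ρ_m/(ρ_m − ρ_c) = 0.7409 km × 3.392/0.679 = 3.7 km.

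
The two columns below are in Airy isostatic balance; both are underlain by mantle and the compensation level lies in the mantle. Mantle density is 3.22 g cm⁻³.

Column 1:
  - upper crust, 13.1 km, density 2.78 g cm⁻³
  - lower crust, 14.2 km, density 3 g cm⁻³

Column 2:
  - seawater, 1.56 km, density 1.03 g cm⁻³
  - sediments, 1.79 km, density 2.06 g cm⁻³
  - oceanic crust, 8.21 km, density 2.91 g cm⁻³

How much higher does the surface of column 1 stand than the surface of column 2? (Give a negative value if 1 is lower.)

For any compensation level in the mantle, the mantle terms cancel and isostasy reduces to e = (Σt_1 − Σt_2) − (Σ(ρt)_1 − Σ(ρt)_2) / ρ_m.
Σt_1 = 27.3 km; Σt_2 = 11.56 km; Σ(ρt)_1 = 79.018; Σ(ρt)_2 = 29.1853 (in km·g cm⁻³).
e = (27.3 − 11.56) − (79.018 − 29.1853) / 3.22 = 0.264 km.

0.264 km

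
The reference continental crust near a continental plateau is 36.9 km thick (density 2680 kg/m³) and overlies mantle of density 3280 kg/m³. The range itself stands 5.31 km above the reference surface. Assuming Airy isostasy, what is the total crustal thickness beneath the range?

65.9 km

Root depth r = h ρ_c / (ρ_m − ρ_c) = 5.31 km × 2680 / 600 = 23.72 km.
Total thickness = T + h + r = 36.9 km + 5.31 km + 23.72 km = 65.9 km.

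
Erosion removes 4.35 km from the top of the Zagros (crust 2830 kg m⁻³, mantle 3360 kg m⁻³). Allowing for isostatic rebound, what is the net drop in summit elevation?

0.686 km

Rebound u = e ρ_c/ρ_m = 4.35 km × 2830/3360 = 3.664 km.
Net surface drop = e − u = 4.35 km − 3.664 km = e (ρ_m − ρ_c)/ρ_m = 0.686 km.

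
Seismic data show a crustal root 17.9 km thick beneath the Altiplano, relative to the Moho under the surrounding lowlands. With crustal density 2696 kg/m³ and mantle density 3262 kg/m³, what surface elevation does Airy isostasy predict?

3.76 km

By Archimedes' principle applied to the lithosphere: ρ_c h = (ρ_m − ρ_c) r.
h = r (ρ_m − ρ_c) / ρ_c = 17.9 km × (3262 − 2696) / 2696 = 3.76 km.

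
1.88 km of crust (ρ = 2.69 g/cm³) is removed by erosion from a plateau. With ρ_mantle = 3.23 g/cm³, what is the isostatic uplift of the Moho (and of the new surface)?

1.57 km

Unloading: uplift u = e ρ_c/ρ_m = 1.88 km × 2.69/3.23 = 1.57 km.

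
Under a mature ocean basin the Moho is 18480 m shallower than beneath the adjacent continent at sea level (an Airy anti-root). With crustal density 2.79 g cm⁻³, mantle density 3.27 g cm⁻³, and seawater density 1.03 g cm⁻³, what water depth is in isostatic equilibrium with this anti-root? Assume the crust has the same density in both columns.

Replacing a thickness d of crust by seawater at the top must be balanced by replacing crust with mantle at the base: d (ρ_c − ρ_w) = a (ρ_m − ρ_c).
d = a (ρ_m − ρ_c)/(ρ_c − ρ_w) = 18480 m × 0.48/1.76 = 5040 m.

5040 m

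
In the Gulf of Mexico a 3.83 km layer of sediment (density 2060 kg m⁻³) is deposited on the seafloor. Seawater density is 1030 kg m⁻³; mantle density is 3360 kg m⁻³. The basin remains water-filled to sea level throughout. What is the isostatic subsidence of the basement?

Submarine loading: the sediment displaces seawater, and the subsidence is in turn flooded, so s (ρ_m − ρ_w) = t (ρ_sed − ρ_w).
s = 3.83 km × (2060 − 1030) / (3360 − 1030) = 1.69 km.

1.69 km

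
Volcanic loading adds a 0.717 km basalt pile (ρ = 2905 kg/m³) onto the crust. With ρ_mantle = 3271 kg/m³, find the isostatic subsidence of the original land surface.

Subaerial loading: s = t ρ_load / ρ_m.
s = 0.717 km × 2905/3271 = 0.637 km.

0.637 km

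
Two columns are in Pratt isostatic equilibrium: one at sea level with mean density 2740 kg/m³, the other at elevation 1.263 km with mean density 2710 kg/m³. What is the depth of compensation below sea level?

114 km

ρ_ref D = ρ (D + h) → D (ρ_ref − ρ) = ρ h.
D = ρ h/(ρ_ref − ρ) = 2710 × 1.263 km/(2740 − 2710) = 114 km.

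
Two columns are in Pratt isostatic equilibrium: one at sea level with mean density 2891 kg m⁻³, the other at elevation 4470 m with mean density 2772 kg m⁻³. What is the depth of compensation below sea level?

104000 m

ρ_ref D = ρ (D + h) → D (ρ_ref − ρ) = ρ h.
D = ρ h/(ρ_ref − ρ) = 2772 × 4470 m/(2891 − 2772) = 104000 m.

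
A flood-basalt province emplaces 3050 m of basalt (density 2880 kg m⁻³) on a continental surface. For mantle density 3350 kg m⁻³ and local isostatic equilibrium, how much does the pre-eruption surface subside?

2620 m

Subaerial loading: s = t ρ_load / ρ_m.
s = 3050 m × 2880/3350 = 2620 m.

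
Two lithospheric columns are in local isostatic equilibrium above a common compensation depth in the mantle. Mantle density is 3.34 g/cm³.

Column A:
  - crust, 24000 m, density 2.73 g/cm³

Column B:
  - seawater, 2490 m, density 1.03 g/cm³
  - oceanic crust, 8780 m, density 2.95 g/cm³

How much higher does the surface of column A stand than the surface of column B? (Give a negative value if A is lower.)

For any compensation level in the mantle, the mantle terms cancel and isostasy reduces to e = (Σt_A − Σt_B) − (Σ(ρt)_A − Σ(ρt)_B) / ρ_m.
Σt_A = 24000 m; Σt_B = 11270 m; Σ(ρt)_A = 65520; Σ(ρt)_B = 28465.7 (in m·g/cm³).
e = (24000 − 11270) − (65520 − 28465.7) / 3.34 = 1640 m.

1640 m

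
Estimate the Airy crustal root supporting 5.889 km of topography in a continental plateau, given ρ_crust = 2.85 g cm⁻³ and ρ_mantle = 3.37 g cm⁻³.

32.3 km

By Archimedes' principle applied to the lithosphere: the weight of the topography is balanced by the buoyancy of the root, ρ_c h = (ρ_m − ρ_c) r.
r = h · ρ_c / (ρ_m − ρ_c) = 5.889 km × 2.85 / (3.37 − 2.85) = 32.3 km.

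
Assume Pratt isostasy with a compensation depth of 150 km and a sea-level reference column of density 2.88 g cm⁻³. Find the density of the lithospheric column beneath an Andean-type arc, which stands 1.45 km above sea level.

Pratt balance: ρ_ref D = ρ (D + h).
ρ = ρ_ref D/(D + h) = 2.88 × 150 km/(150 km + 1.45 km) = 2.85 g cm⁻³.

2.85 g cm⁻³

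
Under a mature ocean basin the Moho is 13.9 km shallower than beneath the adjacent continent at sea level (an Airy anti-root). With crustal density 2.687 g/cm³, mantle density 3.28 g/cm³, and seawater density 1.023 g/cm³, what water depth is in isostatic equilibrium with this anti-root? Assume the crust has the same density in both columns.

4.95 km

Replacing a thickness d of crust by seawater at the top must be balanced by replacing crust with mantle at the base: d (ρ_c − ρ_w) = a (ρ_m − ρ_c).
d = a (ρ_m − ρ_c)/(ρ_c − ρ_w) = 13.9 km × 0.593/1.664 = 4.95 km.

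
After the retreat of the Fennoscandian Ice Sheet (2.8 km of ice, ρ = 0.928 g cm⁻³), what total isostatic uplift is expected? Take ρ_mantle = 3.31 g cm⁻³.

Removing the load lets mantle flow back in; uplift u satisfies ρ_ice t = ρ_m u.
u = t ρ_ice/ρ_m = 2.8 km × 0.928/3.31 = 0.785 km.

0.785 km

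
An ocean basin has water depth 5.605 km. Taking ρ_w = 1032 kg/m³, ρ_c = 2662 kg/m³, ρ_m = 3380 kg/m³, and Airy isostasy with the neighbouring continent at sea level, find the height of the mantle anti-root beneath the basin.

12.7 km

Equating mass per unit area of the two columns: replacing crust with seawater at the top is compensated by replacing crust with mantle at the base: d (ρ_c − ρ_w) = a (ρ_m − ρ_c).
a = d (ρ_c − ρ_w)/(ρ_m − ρ_c) = 5.605 km × 1630/718 = 12.7 km.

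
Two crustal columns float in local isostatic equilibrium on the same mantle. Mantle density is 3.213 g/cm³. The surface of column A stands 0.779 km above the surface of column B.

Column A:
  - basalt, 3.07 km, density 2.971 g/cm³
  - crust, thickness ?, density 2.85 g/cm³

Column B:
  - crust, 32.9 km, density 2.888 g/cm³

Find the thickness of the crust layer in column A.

34.3 km

Take the compensation level at the base of the deeper column (depth z_c below the surface of column A) and equate Σ ρ_i t_i down to z_c; mantle fills any gap and the z_c terms cancel.
Column A: 3.07×2.971 + x×2.85 + (z_c − 3.07 − x)×3.213
Column B: 0.779×0 + 32.9×2.888 + (z_c − 0.779 − 32.9)×3.213
The z_c×3.213 term appears on both sides and cancels. Collect the known terms of each column as K = Σ(ρt)_known − 3.213 × (depth of known layers): K_A = 9.12097 − 3.213×3.07 = −0.74294; K_B = 95.0152 − 3.213×(0.779 + 32.9) = −13.195427.
Balance: K_A − x×(3.213 − 2.85) = K_B, so x = (K_A − K_B)/(3.213 − 2.85) = 12.4525/0.363 = 34.3 km.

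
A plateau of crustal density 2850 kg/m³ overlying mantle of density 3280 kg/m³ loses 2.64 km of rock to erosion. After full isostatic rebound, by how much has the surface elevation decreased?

0.346 km

Rebound u = e ρ_c/ρ_m = 2.64 km × 2850/3280 = 2.294 km.
Net surface drop = e − u = 2.64 km − 2.294 km = e (ρ_m − ρ_c)/ρ_m = 0.346 km.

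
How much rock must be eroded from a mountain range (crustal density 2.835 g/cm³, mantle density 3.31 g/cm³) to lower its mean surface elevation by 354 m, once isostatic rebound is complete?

Net drop Δ = e − u = e − e ρ_c/ρ_m = e (ρ_m − ρ_c)/ρ_m.
e = Δ ρ_m/(ρ_m − ρ_c) = 354 m × 3.31/0.475 = 2470 m.

2470 m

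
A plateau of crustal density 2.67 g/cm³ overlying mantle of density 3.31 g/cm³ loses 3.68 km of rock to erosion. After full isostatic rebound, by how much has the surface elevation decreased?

Rebound u = e ρ_c/ρ_m = 3.68 km × 2.67/3.31 = 2.968 km.
Net surface drop = e − u = 3.68 km − 2.968 km = e (ρ_m − ρ_c)/ρ_m = 0.712 km.

0.712 km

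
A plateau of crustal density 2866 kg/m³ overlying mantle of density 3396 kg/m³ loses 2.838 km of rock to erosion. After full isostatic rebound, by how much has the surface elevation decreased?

0.443 km

Rebound u = e ρ_c/ρ_m = 2.838 km × 2866/3396 = 2.395 km.
Net surface drop = e − u = 2.838 km − 2.395 km = e (ρ_m − ρ_c)/ρ_m = 0.443 km.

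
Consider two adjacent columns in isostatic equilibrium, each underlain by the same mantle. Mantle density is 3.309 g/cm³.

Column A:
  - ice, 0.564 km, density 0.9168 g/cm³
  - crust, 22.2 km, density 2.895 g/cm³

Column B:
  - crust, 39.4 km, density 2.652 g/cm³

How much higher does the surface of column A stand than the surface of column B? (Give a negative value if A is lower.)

−4.64 km

For any compensation level in the mantle, the mantle terms cancel and isostasy reduces to e = (Σt_A − Σt_B) − (Σ(ρt)_A − Σ(ρt)_B) / ρ_m.
Σt_A = 22.764 km; Σt_B = 39.4 km; Σ(ρt)_A = 64.7860752; Σ(ρt)_B = 104.4888 (in km·g/cm³).
e = (22.764 − 39.4) − (64.7860752 − 104.4888) / 3.309 = −4.64 km.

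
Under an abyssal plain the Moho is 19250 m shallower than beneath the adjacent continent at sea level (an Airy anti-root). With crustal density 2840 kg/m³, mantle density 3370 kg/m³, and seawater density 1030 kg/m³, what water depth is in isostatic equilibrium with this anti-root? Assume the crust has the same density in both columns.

Replacing a thickness d of crust by seawater at the top must be balanced by replacing crust with mantle at the base: d (ρ_c − ρ_w) = a (ρ_m − ρ_c).
d = a (ρ_m − ρ_c)/(ρ_c − ρ_w) = 19250 m × 530/1810 = 5640 m.

5640 m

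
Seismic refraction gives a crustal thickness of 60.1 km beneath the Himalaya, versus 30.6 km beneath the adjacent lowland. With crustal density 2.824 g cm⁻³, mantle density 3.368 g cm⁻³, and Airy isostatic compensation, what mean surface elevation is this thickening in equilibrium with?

4.76 km

Excess crust Δ = 60.1 km − 30.6 km = 29.5 km, split between elevation h and root r with h + r = Δ.
Airy balance ρ_c h = (ρ_m − ρ_c) r gives r = h ρ_c/(ρ_m − ρ_c), so h (1 + ρ_c/(ρ_m − ρ_c)) = Δ, i.e. h = Δ (ρ_m − ρ_c)/ρ_m.
h = 29.5 km × 0.544/3.368 = 4.76 km.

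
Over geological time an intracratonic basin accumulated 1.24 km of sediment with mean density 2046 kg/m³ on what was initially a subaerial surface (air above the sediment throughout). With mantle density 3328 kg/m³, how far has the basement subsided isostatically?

Subaerial load: s = t ρ_sed / ρ_m = 1.24 km × 2046/3328 = 0.762 km.

0.762 km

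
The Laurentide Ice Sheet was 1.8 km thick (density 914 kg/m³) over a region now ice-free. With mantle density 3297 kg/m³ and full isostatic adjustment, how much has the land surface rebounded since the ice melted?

Removing the load lets mantle flow back in; uplift u satisfies ρ_ice t = ρ_m u.
u = t ρ_ice/ρ_m = 1.8 km × 914/3297 = 0.499 km.

0.499 km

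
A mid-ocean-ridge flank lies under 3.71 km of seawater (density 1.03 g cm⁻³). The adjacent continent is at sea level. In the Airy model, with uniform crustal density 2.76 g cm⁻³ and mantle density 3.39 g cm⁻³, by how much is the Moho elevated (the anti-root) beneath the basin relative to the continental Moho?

Balancing pressure at the compensation depth: replacing crust with seawater at the top is compensated by replacing crust with mantle at the base: d (ρ_c − ρ_w) = a (ρ_m − ρ_c).
a = d (ρ_c − ρ_w)/(ρ_m − ρ_c) = 3.71 km × 1.73/0.63 = 10.2 km.

10.2 km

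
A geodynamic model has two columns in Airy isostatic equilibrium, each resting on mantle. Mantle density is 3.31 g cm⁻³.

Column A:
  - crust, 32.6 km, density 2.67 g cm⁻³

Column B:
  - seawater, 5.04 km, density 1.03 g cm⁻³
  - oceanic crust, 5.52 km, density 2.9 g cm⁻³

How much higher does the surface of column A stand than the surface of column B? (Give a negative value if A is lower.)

For any compensation level in the mantle, the mantle terms cancel and isostasy reduces to e = (Σt_A − Σt_B) − (Σ(ρt)_A − Σ(ρt)_B) / ρ_m.
Σt_A = 32.6 km; Σt_B = 10.56 km; Σ(ρt)_A = 87.042; Σ(ρt)_B = 21.1992 (in km·g cm⁻³).
e = (32.6 − 10.56) − (87.042 − 21.1992) / 3.31 = 2.15 km.

2.15 km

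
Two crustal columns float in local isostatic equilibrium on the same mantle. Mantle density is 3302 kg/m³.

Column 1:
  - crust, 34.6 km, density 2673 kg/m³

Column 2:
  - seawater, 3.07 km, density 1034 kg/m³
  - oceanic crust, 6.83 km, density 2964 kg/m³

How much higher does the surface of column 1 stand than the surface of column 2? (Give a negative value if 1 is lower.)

For any compensation level in the mantle, the mantle terms cancel and isostasy reduces to e = (Σt_1 − Σt_2) − (Σ(ρt)_1 − Σ(ρt)_2) / ρ_m.
Σt_1 = 34.6 km; Σt_2 = 9.9 km; Σ(ρt)_1 = 92485.8; Σ(ρt)_2 = 23418.5 (in km·kg/m³).
e = (34.6 − 9.9) − (92485.8 − 23418.5) / 3302 = 3.78 km.

3.78 km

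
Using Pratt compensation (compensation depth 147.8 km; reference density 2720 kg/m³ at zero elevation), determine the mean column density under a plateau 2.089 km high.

2680 kg/m³

Pratt balance: ρ_ref D = ρ (D + h).
ρ = ρ_ref D/(D + h) = 2720 × 147.8 km/(147.8 km + 2.089 km) = 2680 kg/m³.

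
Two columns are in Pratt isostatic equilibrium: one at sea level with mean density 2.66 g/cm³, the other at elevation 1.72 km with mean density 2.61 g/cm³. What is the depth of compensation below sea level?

89.8 km

ρ_ref D = ρ (D + h) → D (ρ_ref − ρ) = ρ h.
D = ρ h/(ρ_ref − ρ) = 2.61 × 1.72 km/(2.66 − 2.61) = 89.8 km.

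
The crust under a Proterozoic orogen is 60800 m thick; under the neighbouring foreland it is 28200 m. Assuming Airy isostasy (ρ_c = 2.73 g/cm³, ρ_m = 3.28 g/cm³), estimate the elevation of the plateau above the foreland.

5470 m

Excess crust Δ = 60800 m − 28200 m = 32600 m, split between elevation h and root r with h + r = Δ.
Airy balance ρ_c h = (ρ_m − ρ_c) r gives r = h ρ_c/(ρ_m − ρ_c), so h (1 + ρ_c/(ρ_m − ρ_c)) = Δ, i.e. h = Δ (ρ_m − ρ_c)/ρ_m.
h = 32600 m × 0.55/3.28 = 5470 m.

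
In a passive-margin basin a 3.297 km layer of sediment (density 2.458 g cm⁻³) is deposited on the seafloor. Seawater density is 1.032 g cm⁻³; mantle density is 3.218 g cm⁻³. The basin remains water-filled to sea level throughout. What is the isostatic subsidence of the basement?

Submarine loading: the sediment displaces seawater, and the subsidence is in turn flooded, so s (ρ_m − ρ_w) = t (ρ_sed − ρ_w).
s = 3.297 km × (2.458 − 1.032) / (3.218 − 1.032) = 2.15 km.

2.15 km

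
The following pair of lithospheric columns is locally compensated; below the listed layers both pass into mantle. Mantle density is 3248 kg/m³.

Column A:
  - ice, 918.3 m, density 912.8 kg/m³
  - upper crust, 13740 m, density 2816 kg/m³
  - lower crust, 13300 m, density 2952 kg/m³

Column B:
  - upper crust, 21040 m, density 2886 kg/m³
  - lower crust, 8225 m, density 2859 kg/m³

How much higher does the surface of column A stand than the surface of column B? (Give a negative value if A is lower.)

370 m

For any compensation level in the mantle, the mantle terms cancel and isostasy reduces to e = (Σt_A − Σt_B) − (Σ(ρt)_A − Σ(ρt)_B) / ρ_m.
Σt_A = 27958.3 m; Σt_B = 29265 m; Σ(ρt)_A = 78791664.2; Σ(ρt)_B = 84236715 (in m·kg/m³).
e = (27958.3 − 29265) − (78791664.2 − 84236715) / 3248 = 370 m.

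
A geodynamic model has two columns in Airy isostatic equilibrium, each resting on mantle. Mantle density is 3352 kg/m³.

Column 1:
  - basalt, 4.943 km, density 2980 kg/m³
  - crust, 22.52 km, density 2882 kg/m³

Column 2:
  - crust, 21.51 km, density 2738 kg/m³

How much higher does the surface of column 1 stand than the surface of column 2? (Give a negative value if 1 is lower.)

−0.234 km

For any compensation level in the mantle, the mantle terms cancel and isostasy reduces to e = (Σt_1 − Σt_2) − (Σ(ρt)_1 − Σ(ρt)_2) / ρ_m.
Σt_1 = 27.463 km; Σt_2 = 21.51 km; Σ(ρt)_1 = 79632.78; Σ(ρt)_2 = 58894.38 (in km·kg/m³).
e = (27.463 − 21.51) − (79632.78 − 58894.38) / 3352 = −0.234 km.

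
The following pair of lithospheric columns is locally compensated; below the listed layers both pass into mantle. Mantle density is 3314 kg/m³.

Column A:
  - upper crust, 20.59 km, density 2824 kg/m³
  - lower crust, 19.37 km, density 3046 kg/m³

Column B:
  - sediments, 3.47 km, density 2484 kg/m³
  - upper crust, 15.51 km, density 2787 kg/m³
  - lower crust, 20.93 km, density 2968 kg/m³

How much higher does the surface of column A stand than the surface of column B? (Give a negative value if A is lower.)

For any compensation level in the mantle, the mantle terms cancel and isostasy reduces to e = (Σt_A − Σt_B) − (Σ(ρt)_A − Σ(ρt)_B) / ρ_m.
Σt_A = 39.96 km; Σt_B = 39.91 km; Σ(ρt)_A = 117147.18; Σ(ρt)_B = 113966.09 (in km·kg/m³).
e = (39.96 − 39.91) − (117147.18 − 113966.09) / 3314 = −0.91 km.

−0.91 km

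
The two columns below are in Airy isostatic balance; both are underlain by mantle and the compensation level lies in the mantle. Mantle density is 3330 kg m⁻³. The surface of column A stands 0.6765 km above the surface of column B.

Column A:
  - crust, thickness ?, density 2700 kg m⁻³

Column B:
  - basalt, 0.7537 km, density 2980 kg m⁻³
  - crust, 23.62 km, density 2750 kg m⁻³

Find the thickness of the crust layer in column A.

25.7 km

Take the compensation level at the base of the deeper column (depth z_c below the surface of column A) and equate Σ ρ_i t_i down to z_c; mantle fills any gap and the z_c terms cancel.
Column A: x×2700 + (z_c − 0 − x)×3330
Column B: 0.6765×0 + 0.7537×2980 + 23.62×2750 + (z_c − 0.6765 − 24.3737)×3330
The z_c×3330 term appears on both sides and cancels. Collect the known terms of each column as K = Σ(ρt)_known − 3330 × (depth of known layers): K_A = 0 − 3330×0 = 0; K_B = 67201.026 − 3330×(0.6765 + 24.3737) = −16216.14.
Balance: K_A − x×(3330 − 2700) = K_B, so x = (K_A − K_B)/(3330 − 2700) = 16216.1/630 = 25.7 km.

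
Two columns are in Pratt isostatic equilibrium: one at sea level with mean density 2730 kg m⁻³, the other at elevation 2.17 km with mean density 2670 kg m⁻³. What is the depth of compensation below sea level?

ρ_ref D = ρ (D + h) → D (ρ_ref − ρ) = ρ h.
D = ρ h/(ρ_ref − ρ) = 2670 × 2.17 km/(2730 − 2670) = 96.6 km.

96.6 km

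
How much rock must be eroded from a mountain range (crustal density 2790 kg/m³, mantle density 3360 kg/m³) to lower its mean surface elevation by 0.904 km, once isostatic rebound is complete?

5.33 km

Net drop Δ = e − u = e − e ρ_c/ρ_m = e (ρ_m − ρ_c)/ρ_m.
e = Δ ρ_m/(ρ_m − ρ_c) = 0.904 km × 3360/570 = 5.33 km.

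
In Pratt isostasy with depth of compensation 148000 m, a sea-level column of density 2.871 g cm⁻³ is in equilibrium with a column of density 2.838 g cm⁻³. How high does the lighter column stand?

ρ_ref D = ρ (D + h) → h = D (ρ_ref − ρ)/ρ.
h = 148000 m × (2.871 − 2.838)/2.838 = 1720 m.

1720 m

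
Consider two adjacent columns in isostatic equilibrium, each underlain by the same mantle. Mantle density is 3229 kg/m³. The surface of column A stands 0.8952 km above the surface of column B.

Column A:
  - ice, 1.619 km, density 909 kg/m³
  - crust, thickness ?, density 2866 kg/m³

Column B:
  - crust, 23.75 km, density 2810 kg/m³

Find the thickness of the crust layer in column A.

Take the compensation level at the base of the deeper column (depth z_c below the surface of column A) and equate Σ ρ_i t_i down to z_c; mantle fills any gap and the z_c terms cancel.
Column A: 1.619×909 + x×2866 + (z_c − 1.619 − x)×3229
Column B: 0.8952×0 + 23.75×2810 + (z_c − 0.8952 − 23.75)×3229
The z_c×3229 term appears on both sides and cancels. Collect the known terms of each column as K = Σ(ρt)_known − 3229 × (depth of known layers): K_A = 1471.671 − 3229×1.619 = −3756.08; K_B = 66737.5 − 3229×(0.8952 + 23.75) = −12841.8508.
Balance: K_A − x×(3229 − 2866) = K_B, so x = (K_A − K_B)/(3229 − 2866) = 9085.77/363 = 25 km.

25 km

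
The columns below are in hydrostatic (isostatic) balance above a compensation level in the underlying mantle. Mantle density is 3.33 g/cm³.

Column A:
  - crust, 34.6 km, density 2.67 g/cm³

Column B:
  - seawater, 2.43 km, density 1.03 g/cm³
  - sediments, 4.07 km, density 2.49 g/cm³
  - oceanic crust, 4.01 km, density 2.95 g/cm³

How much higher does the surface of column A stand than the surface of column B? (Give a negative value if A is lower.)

3.7 km

For any compensation level in the mantle, the mantle terms cancel and isostasy reduces to e = (Σt_A − Σt_B) − (Σ(ρt)_A − Σ(ρt)_B) / ρ_m.
Σt_A = 34.6 km; Σt_B = 10.51 km; Σ(ρt)_A = 92.382; Σ(ρt)_B = 24.4667 (in km·g/cm³).
e = (34.6 − 10.51) − (92.382 − 24.4667) / 3.33 = 3.7 km.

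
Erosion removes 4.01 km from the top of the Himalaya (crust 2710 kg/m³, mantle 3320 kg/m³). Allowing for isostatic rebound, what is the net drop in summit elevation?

Rebound u = e ρ_c/ρ_m = 4.01 km × 2710/3320 = 3.273 km.
Net surface drop = e − u = 4.01 km − 3.273 km = e (ρ_m − ρ_c)/ρ_m = 0.737 km.

0.737 km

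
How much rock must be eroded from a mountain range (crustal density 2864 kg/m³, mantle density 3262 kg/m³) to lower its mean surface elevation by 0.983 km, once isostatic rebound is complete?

8.06 km

Net drop Δ = e − u = e − e ρ_c/ρ_m = e (ρ_m − ρ_c)/ρ_m.
e = Δ ρ_m/(ρ_m − ρ_c) = 0.983 km × 3262/398 = 8.06 km.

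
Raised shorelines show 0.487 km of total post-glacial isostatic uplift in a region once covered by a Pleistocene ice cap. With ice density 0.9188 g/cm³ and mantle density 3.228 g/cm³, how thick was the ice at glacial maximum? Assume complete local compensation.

1.71 km

u = t ρ_ice/ρ_m → t = u ρ_m/ρ_ice = 0.487 km × 3.228/0.9188 = 1.71 km.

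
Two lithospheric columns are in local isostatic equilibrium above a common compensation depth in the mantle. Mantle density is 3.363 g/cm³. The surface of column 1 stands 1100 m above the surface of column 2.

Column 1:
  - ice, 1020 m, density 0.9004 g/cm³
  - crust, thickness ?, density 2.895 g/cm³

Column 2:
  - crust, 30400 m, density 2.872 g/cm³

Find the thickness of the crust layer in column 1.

Take the compensation level at the base of the deeper column (depth z_c below the surface of column 1) and equate Σ ρ_i t_i down to z_c; mantle fills any gap and the z_c terms cancel.
Column 1: 1020×0.9004 + x×2.895 + (z_c − 1020 − x)×3.363
Column 2: 1100×0 + 30400×2.872 + (z_c − 1100 − 30400)×3.363
The z_c×3.363 term appears on both sides and cancels. Collect the known terms of each column as K = Σ(ρt)_known − 3.363 × (depth of known layers): K_1 = 918.408 − 3.363×1020 = −2511.852; K_2 = 87308.8 − 3.363×(1100 + 30400) = −18625.7.
Balance: K_1 − x×(3.363 − 2.895) = K_2, so x = (K_1 − K_2)/(3.363 − 2.895) = 16113.8/0.468 = 34400 m.

34400 m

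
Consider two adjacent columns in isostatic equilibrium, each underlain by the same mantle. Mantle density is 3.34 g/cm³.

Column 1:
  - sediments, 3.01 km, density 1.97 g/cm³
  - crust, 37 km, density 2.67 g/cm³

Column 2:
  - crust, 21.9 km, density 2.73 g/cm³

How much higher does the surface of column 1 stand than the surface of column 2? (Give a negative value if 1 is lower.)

4.66 km

For any compensation level in the mantle, the mantle terms cancel and isostasy reduces to e = (Σt_1 − Σt_2) − (Σ(ρt)_1 − Σ(ρt)_2) / ρ_m.
Σt_1 = 40.01 km; Σt_2 = 21.9 km; Σ(ρt)_1 = 104.7197; Σ(ρt)_2 = 59.787 (in km·g/cm³).
e = (40.01 − 21.9) − (104.7197 − 59.787) / 3.34 = 4.66 km.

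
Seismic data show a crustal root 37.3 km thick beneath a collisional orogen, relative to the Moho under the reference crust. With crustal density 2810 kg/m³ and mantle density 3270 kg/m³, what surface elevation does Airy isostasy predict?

In Airy isostatic equilibrium: ρ_c h = (ρ_m − ρ_c) r.
h = r (ρ_m − ρ_c) / ρ_c = 37.3 km × (3270 − 2810) / 2810 = 6.11 km.

6.11 km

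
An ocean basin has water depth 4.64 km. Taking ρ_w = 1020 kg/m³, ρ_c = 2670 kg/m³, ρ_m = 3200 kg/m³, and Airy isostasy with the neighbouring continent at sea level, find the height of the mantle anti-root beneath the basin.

Balancing pressure at the compensation depth: replacing crust with seawater at the top is compensated by replacing crust with mantle at the base: d (ρ_c − ρ_w) = a (ρ_m − ρ_c).
a = d (ρ_c − ρ_w)/(ρ_m − ρ_c) = 4.64 km × 1650/530 = 14.4 km.

14.4 km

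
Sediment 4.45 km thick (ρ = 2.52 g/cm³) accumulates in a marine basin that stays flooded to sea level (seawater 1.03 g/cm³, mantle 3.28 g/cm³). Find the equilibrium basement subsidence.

Submarine loading: the sediment displaces seawater, and the subsidence is in turn flooded, so s (ρ_m − ρ_w) = t (ρ_sed − ρ_w).
s = 4.45 km × (2.52 − 1.03) / (3.28 − 1.03) = 2.95 km.

2.95 km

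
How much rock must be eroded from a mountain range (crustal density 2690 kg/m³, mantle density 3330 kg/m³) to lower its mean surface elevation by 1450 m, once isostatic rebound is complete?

Net drop Δ = e − u = e − e ρ_c/ρ_m = e (ρ_m − ρ_c)/ρ_m.
e = Δ ρ_m/(ρ_m − ρ_c) = 1450 m × 3330/640 = 7540 m.

7540 m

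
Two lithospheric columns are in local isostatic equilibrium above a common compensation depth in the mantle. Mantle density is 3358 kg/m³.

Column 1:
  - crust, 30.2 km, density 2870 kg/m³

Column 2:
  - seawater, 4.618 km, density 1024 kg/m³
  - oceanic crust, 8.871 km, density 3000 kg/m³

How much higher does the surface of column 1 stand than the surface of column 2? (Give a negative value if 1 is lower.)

For any compensation level in the mantle, the mantle terms cancel and isostasy reduces to e = (Σt_1 − Σt_2) − (Σ(ρt)_1 − Σ(ρt)_2) / ρ_m.
Σt_1 = 30.2 km; Σt_2 = 13.489 km; Σ(ρt)_1 = 86674; Σ(ρt)_2 = 31341.832 (in km·kg/m³).
e = (30.2 − 13.489) − (86674 − 31341.832) / 3358 = 0.233 km.

0.233 km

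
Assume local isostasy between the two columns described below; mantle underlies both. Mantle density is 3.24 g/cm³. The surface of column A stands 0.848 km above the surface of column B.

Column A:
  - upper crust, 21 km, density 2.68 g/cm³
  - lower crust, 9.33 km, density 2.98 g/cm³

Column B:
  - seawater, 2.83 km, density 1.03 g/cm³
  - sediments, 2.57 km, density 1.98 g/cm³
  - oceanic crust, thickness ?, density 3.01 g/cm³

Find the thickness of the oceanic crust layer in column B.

8.46 km

Take the compensation level at the base of the deeper column (depth z_c below the surface of column A) and equate Σ ρ_i t_i down to z_c; mantle fills any gap and the z_c terms cancel.
Column A: 21×2.68 + 9.33×2.98 + (z_c − 30.33)×3.24
Column B: 0.848×0 + 2.83×1.03 + 2.57×1.98 + x×3.01 + (z_c − 0.848 − 5.4 − x)×3.24
The z_c×3.24 term appears on both sides and cancels. Collect the known terms of each column as K = Σ(ρt)_known − 3.24 × (depth of known layers): K_A = 84.0834 − 3.24×30.33 = −14.1858; K_B = 8.0035 − 3.24×(0.848 + 5.4) = −12.24002.
Balance: K_A = K_B − x×(3.24 − 3.01), so x = (K_B − K_A)/(3.24 − 3.01) = 1.94578/0.23 = 8.46 km.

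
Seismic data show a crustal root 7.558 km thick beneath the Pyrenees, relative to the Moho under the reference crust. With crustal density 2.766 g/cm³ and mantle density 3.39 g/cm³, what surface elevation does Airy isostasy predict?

1.71 km

For local isostatic compensation: ρ_c h = (ρ_m − ρ_c) r.
h = r (ρ_m − ρ_c) / ρ_c = 7.558 km × (3.39 − 2.766) / 2.766 = 1.71 km.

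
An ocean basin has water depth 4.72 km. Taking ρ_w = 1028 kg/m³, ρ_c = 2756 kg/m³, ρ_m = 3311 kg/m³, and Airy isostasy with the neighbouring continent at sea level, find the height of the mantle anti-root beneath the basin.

14.7 km

Balancing pressure at the compensation depth: replacing crust with seawater at the top is compensated by replacing crust with mantle at the base: d (ρ_c − ρ_w) = a (ρ_m − ρ_c).
a = d (ρ_c − ρ_w)/(ρ_m − ρ_c) = 4.72 km × 1728/555 = 14.7 km.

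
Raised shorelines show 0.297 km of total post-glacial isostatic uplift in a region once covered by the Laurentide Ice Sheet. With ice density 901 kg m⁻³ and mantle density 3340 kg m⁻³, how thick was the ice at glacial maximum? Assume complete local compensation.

1.1 km

u = t ρ_ice/ρ_m → t = u ρ_m/ρ_ice = 0.297 km × 3340/901 = 1.1 km.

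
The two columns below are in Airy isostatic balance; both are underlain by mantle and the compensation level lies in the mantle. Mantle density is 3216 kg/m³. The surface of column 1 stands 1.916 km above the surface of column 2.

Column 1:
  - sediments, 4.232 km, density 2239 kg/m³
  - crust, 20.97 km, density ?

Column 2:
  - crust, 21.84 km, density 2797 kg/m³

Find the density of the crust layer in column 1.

Take the compensation level at the base of the deeper column (depth z_c below the surface of column 1) and equate Σ ρ_i t_i down to z_c; mantle fills any gap and the z_c terms cancel.
Column 1: 4.232×2239 + 20.97×ρ + (z_c − 25.202)×3216
Column 2: 1.916×0 + 21.84×2797 + (z_c − 1.916 − 21.84)×3216
The z_c×3216 term appears on both sides and cancels. Collect the known terms of each column as K = Σ(ρt)_known − 3216 × (depth of known layers): K_1 = 9475.448 − 3216×25.202 = −71574.184; K_2 = 61086.48 − 3216×(1.916 + 21.84) = −15312.816.
Balance: K_1 + 20.97×ρ = K_2, so ρ = (K_2 − K_1)/20.97 = 56261.4/20.97 = 2680 kg/m³.

2680 kg/m³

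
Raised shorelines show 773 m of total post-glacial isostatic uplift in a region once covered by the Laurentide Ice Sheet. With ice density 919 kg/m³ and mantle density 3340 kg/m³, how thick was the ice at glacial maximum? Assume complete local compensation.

u = t ρ_ice/ρ_m → t = u ρ_m/ρ_ice = 773 m × 3340/919 = 2810 m.

2810 m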